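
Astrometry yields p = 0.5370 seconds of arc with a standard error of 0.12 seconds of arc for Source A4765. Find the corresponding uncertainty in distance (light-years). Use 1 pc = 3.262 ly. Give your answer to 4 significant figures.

d = 1/p, so σ_d = σ_p / p².
σ_d = 0.120 / (0.5370)² = 0.120 / 0.28837 = 0.41613 pc = 0.41613 × 3.262 ly = 1.3574 ly.

1.357 ly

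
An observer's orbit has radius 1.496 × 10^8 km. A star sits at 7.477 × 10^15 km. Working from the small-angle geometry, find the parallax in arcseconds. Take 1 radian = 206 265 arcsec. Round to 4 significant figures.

θ ≈ B/d = (1.496 × 10^8) / (7.477 × 10^15) = 2.0008 × 10^-8 rad.
In arcseconds: 2.0008 × 10^-8 × 206265 = 0.004127″.

0.004127 arcsec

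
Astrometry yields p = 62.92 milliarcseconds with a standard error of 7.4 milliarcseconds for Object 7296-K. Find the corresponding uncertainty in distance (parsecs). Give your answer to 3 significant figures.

1.87 pc

d = 1/p, so σ_d = σ_p / p².
σ_d = 0.00740 / (0.06292)² = 0.00740 / 0.0039589 = 1.8692 pc.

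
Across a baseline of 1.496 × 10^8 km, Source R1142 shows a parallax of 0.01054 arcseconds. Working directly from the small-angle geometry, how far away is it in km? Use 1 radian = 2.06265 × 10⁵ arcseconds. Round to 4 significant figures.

θ = 0.01054″ = 0.01054/206265 = 5.1099 × 10^-8 rad.
d = B/θ = (1.496 × 10^8) / (5.1099 × 10^-8) = 2.9277 × 10^15 km.

2.928 × 10^15 km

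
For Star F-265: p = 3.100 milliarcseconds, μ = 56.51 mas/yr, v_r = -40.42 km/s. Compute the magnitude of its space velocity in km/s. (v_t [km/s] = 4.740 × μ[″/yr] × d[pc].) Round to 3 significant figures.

d = 1/p = 1/0.003100″ = 322.58 pc.
μ = 56.51 mas/yr = 0.05651 ″/yr.
v_t = 4.740 μ d = 4.740 × 0.05651 × 322.58 = 86.405 km/s.
v = √(v_r² + v_t²) = √((-40.42)² + 86.405²) = √9099.6 = 95.392 km/s.

95.4 km/s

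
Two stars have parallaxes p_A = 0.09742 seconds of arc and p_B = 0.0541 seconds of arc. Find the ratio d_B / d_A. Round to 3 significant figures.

1.80

Since d = 1/p, d_B/d_A = p_A/p_B.
= 0.09742 / 0.0541 = 1.8007.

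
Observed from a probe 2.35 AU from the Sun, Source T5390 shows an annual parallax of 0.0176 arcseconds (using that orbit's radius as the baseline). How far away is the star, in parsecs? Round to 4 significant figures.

133.5 pc

With baseline B (in AU) and parallax p (in arcsec), d = B/p parsecs.
d = 2.35 / 0.0176 = 133.52 pc.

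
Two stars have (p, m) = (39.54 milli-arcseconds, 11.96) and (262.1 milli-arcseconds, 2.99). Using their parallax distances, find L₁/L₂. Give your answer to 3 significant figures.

d₁ = 1/p₁ = 1/0.03954″ = 25.291 pc; d₂ = 1/p₂ = 1/0.2621″ = 3.8153 pc.
M₁ = m₁ − 5 log₁₀ d₁ + 5 = 11.96 − 7.0148 + 5 = 9.9452.
M₂ = 2.99 − 2.9076 + 5 = 5.0824.
L₁/L₂ = 10^(0.4(M₂ − M₁)) = 10^(0.4 × (-4.8628)) = 10^(-1.94512) = 0.011347.

L₁/L₂ = 0.0113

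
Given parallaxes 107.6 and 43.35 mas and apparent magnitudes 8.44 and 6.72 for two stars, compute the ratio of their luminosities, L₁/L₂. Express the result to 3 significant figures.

d₁ = 1/p₁ = 1/0.1076″ = 9.2937 pc; d₂ = 1/p₂ = 1/0.04335″ = 23.068 pc.
M₁ = m₁ − 5 log₁₀ d₁ + 5 = 8.44 − 4.8409 + 5 = 8.5991.
M₂ = 6.72 − 6.8150 + 5 = 4.9050.
L₁/L₂ = 10^(0.4(M₂ − M₁)) = 10^(0.4 × (-3.6941)) = 10^(-1.47764) = 0.033294.

L₁/L₂ = 0.0333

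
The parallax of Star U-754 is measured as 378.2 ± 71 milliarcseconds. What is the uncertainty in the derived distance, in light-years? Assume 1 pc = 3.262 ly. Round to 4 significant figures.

d = 1/p, so σ_d = σ_p / p².
σ_d = 0.0710 / (0.3782)² = 0.0710 / 0.14304 = 0.49636 pc = 0.49636 × 3.262 ly = 1.6191 ly.

1.619 ly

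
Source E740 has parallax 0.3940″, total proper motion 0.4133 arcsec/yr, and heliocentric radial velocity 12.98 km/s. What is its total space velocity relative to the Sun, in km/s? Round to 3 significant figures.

d = 1/p = 1/0.3940″ = 2.5381 pc.
v_t = 4.740 μ d = 4.740 × 0.4133 × 2.5381 = 4.9722 km/s.
v = √(v_r² + v_t²) = √(12.98² + 4.9722²) = √193.203 = 13.9 km/s.

13.9 km/s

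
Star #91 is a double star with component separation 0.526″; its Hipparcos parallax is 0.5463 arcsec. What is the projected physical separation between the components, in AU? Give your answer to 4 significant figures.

d = 1/p = 1/0.5463″ = 1.8305 pc.
At distance d (pc), an angle of θ arcsec spans θ·d AU: s = 0.526 × 1.8305 = 0.96284 AU.

0.9628 AU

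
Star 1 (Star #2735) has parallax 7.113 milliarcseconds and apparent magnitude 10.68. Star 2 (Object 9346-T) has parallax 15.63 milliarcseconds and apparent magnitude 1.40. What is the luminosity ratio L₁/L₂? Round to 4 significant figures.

d₁ = 1/p₁ = 1/0.007113″ = 140.59 pc; d₂ = 1/p₂ = 1/0.01563″ = 63.98 pc.
M₁ = m₁ − 5 log₁₀ d₁ + 5 = 10.68 − 10.7398 + 5 = 4.9402.
M₂ = 1.40 − 9.0302 + 5 = -2.6302.
L₁/L₂ = 10^(0.4(M₂ − M₁)) = 10^(0.4 × (-7.5704)) = 10^(-3.02816) = 0.00093722.

L₁/L₂ = 0.0009372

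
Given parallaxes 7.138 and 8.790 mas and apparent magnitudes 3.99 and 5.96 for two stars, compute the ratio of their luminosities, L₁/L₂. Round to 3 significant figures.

L₁/L₂ = 9.31

d₁ = 1/p₁ = 1/0.007138″ = 140.1 pc; d₂ = 1/p₂ = 1/0.008790″ = 113.77 pc.
M₁ = m₁ − 5 log₁₀ d₁ + 5 = 3.99 − 10.7322 + 5 = -1.7422.
M₂ = 5.96 − 10.2801 + 5 = 0.6799.
L₁/L₂ = 10^(0.4(M₂ − M₁)) = 10^(0.4 × 2.4221) = 10^0.96884 = 9.3076.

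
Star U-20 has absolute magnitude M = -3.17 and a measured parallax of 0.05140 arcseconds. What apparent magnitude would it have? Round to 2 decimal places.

m = -1.72

d = 1/p = 1/0.05140″ = 19.455 pc.
m − M = 5 log₁₀ d − 5 = 5 log₁₀(19.455) − 5 = 6.4452 − 5 = 1.4452.
m = M + (m − M) = -3.17 + 1.4452 = -1.72.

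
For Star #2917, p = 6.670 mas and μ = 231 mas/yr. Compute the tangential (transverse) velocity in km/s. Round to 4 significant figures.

164.2 km/s

d = 1/p = 1/0.006670″ = 149.93 pc.
μ = 231 mas/yr = 0.231 ″/yr.
v_t = 4.74 × μ × d = 4.74 × 0.231 × 149.93 = 164.16 km/s.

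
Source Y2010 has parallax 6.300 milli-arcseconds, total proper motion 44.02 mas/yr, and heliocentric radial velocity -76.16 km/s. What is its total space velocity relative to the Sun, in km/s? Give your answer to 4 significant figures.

d = 1/p = 1/0.006300″ = 158.73 pc.
μ = 44.02 mas/yr = 0.04402 ″/yr.
v_t = 4.740 μ d = 4.740 × 0.04402 × 158.73 = 33.12 km/s.
v = √(v_r² + v_t²) = √((-76.16)² + 33.12²) = √6897.28 = 83.05 km/s.

83.05 km/s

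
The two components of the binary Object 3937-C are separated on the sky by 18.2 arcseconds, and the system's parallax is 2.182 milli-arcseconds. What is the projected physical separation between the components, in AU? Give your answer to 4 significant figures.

8341 AU

d = 1/p = 1/0.002182″ = 458.3 pc.
At distance d (pc), an angle of θ arcsec spans θ·d AU: s = 18.2 × 458.3 = 8341.1 AU.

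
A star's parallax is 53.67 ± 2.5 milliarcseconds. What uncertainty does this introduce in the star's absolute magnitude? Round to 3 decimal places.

M = m − 5 log₁₀ d + 5 = m + 5 log₁₀ p + 5, so ∂M/∂p = 5/(p ln 10).
σ_M = (5/ln 10) · (σ_p/p) = 2.1715 × 2.5/53.67 = 2.1715 × 0.046581 = 0.10115.

σ_M = 0.101 mag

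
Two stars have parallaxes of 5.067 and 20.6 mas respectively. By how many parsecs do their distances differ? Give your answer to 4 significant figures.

d_A = 1/0.005067″ = 197.36 pc; d_B = 1/0.02060″ = 48.544 pc.
|d_B − d_A| = |48.544 − 197.36| = 148.82 pc.

148.8 pc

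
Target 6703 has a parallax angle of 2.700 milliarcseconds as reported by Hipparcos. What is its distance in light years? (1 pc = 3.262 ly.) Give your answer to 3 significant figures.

p = 2.700 milliarcseconds = 0.002700 arcsec.
d = 1/p = 1/0.002700 = 370.37 pc.
In light-years: 370.37 × 3.262 = 1208.1 ly.

1210 light years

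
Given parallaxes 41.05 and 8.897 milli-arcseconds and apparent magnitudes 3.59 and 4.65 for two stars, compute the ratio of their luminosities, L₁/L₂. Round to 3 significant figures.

L₁/L₂ = 0.125

d₁ = 1/p₁ = 1/0.04105″ = 24.361 pc; d₂ = 1/p₂ = 1/0.008897″ = 112.4 pc.
M₁ = m₁ − 5 log₁₀ d₁ + 5 = 3.59 − 6.9335 + 5 = 1.6565.
M₂ = 4.65 − 10.2538 + 5 = -0.6038.
L₁/L₂ = 10^(0.4(M₂ − M₁)) = 10^(0.4 × (-2.2603)) = 10^(-0.90412) = 0.1247.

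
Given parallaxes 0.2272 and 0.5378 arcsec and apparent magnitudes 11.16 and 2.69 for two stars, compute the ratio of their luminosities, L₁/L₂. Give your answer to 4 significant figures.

L₁/L₂ = 0.002293

d₁ = 1/p₁ = 1/0.2272″ = 4.4014 pc; d₂ = 1/p₂ = 1/0.5378″ = 1.8594 pc.
M₁ = m₁ − 5 log₁₀ d₁ + 5 = 11.16 − 3.2180 + 5 = 12.9420.
M₂ = 2.69 − 1.3469 + 5 = 6.3431.
L₁/L₂ = 10^(0.4(M₂ − M₁)) = 10^(0.4 × (-6.5989)) = 10^(-2.63956) = 0.0022932.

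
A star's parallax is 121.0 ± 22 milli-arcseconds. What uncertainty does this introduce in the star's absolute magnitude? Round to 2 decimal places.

M = m − 5 log₁₀ d + 5 = m + 5 log₁₀ p + 5, so ∂M/∂p = 5/(p ln 10).
σ_M = (5/ln 10) · (σ_p/p) = 2.1715 × 22/121.0 = 2.1715 × 0.18182 = 0.39482.

σ_M = 0.39 mag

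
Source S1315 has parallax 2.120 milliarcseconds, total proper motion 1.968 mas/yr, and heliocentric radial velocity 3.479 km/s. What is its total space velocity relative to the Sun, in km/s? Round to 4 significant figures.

d = 1/p = 1/0.002120″ = 471.7 pc.
μ = 1.968 mas/yr = 0.001968 ″/yr.
v_t = 4.740 μ d = 4.740 × 0.001968 × 471.7 = 4.4002 km/s.
v = √(v_r² + v_t²) = √(3.479² + 4.4002²) = √31.4652 = 5.6094 km/s.

5.609 km/s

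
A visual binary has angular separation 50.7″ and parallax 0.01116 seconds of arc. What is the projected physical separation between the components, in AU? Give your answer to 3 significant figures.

d = 1/p = 1/0.01116″ = 89.606 pc.
At distance d (pc), an angle of θ arcsec spans θ·d AU: s = 50.7 × 89.606 = 4543 AU.

4540 AU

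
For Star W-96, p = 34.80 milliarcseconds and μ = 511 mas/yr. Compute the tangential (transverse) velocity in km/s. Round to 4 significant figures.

d = 1/p = 1/0.03480″ = 28.736 pc.
μ = 511 mas/yr = 0.511 ″/yr.
v_t = 4.74 × μ × d = 4.74 × 0.511 × 28.736 = 69.603 km/s.

69.60 km/s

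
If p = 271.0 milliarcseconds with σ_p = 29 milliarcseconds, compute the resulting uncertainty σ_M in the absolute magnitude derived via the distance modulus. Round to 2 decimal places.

σ_M = 0.23 mag

M = m − 5 log₁₀ d + 5 = m + 5 log₁₀ p + 5, so ∂M/∂p = 5/(p ln 10).
σ_M = (5/ln 10) · (σ_p/p) = 2.1715 × 29/271.0 = 2.1715 × 0.10701 = 0.23237.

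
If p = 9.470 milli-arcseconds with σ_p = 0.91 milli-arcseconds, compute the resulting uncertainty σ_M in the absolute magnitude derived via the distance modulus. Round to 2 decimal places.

σ_M = 0.21 mag

M = m − 5 log₁₀ d + 5 = m + 5 log₁₀ p + 5, so ∂M/∂p = 5/(p ln 10).
σ_M = (5/ln 10) · (σ_p/p) = 2.1715 × 0.91/9.470 = 2.1715 × 0.096093 = 0.20867.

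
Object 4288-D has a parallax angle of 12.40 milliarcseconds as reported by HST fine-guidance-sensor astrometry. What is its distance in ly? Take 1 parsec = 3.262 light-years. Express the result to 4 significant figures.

263.1 ly

p = 12.40 milliarcseconds = 0.01240 arcsec.
d = 1/p = 1/0.01240 = 80.645 pc.
In light-years: 80.645 × 3.262 = 263.06 ly.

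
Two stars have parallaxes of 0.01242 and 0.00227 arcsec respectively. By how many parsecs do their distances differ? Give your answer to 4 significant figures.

d_A = 1/0.01242″ = 80.515 pc; d_B = 1/0.002270″ = 440.53 pc.
|d_B − d_A| = |440.53 − 80.515| = 360.02 pc.

360.0 pc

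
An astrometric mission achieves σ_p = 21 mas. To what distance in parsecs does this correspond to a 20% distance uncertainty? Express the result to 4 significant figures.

9.524 pc

σ_d/d = σ_p/p, so the condition is σ_p/p ≤ 0.20, i.e. p ≥ σ_p/0.20.
p_min = 21/0.20 = 105 mas = 0.105 arcsec.
d_max = 1/p_min = 1/0.105 = 9.5238 pc.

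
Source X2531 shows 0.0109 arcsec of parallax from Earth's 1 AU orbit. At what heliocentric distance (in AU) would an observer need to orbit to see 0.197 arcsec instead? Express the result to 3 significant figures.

18.1 AU

Parallax scales linearly with baseline: p ∝ B, so B = p_target / p_Earth × 1 AU.
B = 0.197 / 0.0109 = 18.073 AU.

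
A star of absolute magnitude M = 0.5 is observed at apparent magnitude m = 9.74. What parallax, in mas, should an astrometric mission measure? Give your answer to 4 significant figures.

1.419 mas

m − M = 9.74 − 0.5 = 9.24.
d = 10^((m−M)/5 + 1) = 10^2.848 = 704.69 pc.
p = 1/d = 1/704.69 = 0.0014191 arcsec = 1.4191 mas.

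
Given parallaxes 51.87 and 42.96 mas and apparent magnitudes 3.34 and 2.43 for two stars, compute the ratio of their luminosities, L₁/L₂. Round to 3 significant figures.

d₁ = 1/p₁ = 1/0.05187″ = 19.279 pc; d₂ = 1/p₂ = 1/0.04296″ = 23.277 pc.
M₁ = m₁ − 5 log₁₀ d₁ + 5 = 3.34 − 6.4254 + 5 = 1.9146.
M₂ = 2.43 − 6.8346 + 5 = 0.5954.
L₁/L₂ = 10^(0.4(M₂ − M₁)) = 10^(0.4 × (-1.3192)) = 10^(-0.52768) = 0.2967.

L₁/L₂ = 0.297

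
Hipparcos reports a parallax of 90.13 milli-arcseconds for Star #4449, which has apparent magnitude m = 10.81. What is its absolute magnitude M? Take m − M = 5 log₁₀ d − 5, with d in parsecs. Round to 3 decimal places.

d = 1/p = 1/0.09013″ = 11.095 pc.
m − M = 5 log₁₀(11.095) − 5 = 5.2256 − 5 = 0.2256.
M = m − (m − M) = 10.81 − 0.2256 = 10.584.

M = 10.584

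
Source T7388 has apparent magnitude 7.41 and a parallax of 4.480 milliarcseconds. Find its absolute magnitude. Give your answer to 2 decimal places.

d = 1/p = 1/0.004480″ = 223.21 pc.
m − M = 5 log₁₀(223.21) − 5 = 11.7436 − 5 = 6.7436.
M = m − (m − M) = 7.41 − 6.7436 = 0.67.

M = 0.67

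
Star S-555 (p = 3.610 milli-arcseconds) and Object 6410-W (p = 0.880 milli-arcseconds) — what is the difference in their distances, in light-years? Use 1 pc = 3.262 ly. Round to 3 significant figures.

2800 ly

d_A = 1/0.003610″ = 277.01 pc; d_B = 1/0.0008800″ = 1136.4 pc.
|d_B − d_A| = |1136.4 − 277.01| = 859.39 pc = 859.39 × 3.262 ly = 2803.3 ly.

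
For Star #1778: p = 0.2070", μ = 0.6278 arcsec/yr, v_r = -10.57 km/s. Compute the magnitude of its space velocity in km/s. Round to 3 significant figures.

17.8 km/s

d = 1/p = 1/0.2070″ = 4.8309 pc.
v_t = 4.740 μ d = 4.740 × 0.6278 × 4.8309 = 14.376 km/s.
v = √(v_r² + v_t²) = √((-10.57)² + 14.376²) = √318.394 = 17.844 km/s.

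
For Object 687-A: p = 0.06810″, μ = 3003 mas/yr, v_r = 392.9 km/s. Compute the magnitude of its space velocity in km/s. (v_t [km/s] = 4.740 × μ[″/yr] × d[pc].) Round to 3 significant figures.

445 km/s

d = 1/p = 1/0.06810″ = 14.684 pc.
μ = 3003 mas/yr = 3.003 ″/yr.
v_t = 4.740 μ d = 4.740 × 3.003 × 14.684 = 209.02 km/s.
v = √(v_r² + v_t²) = √(392.9² + 209.02²) = √198060 = 445.04 km/s.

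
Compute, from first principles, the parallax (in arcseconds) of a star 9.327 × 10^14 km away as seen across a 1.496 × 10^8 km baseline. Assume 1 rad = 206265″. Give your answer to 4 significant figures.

0.03308 arcsec

θ ≈ B/d = (1.496 × 10^8) / (9.327 × 10^14) = 1.6039 × 10^-7 rad.
In arcseconds: 1.6039 × 10^-7 × 206265 = 0.033083″.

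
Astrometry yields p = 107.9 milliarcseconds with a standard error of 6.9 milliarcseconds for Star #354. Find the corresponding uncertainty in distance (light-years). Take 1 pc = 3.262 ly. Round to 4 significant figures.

d = 1/p, so σ_d = σ_p / p².
σ_d = 0.00690 / (0.1079)² = 0.00690 / 0.011642 = 0.59268 pc = 0.59268 × 3.262 ly = 1.9333 ly.

1.933 ly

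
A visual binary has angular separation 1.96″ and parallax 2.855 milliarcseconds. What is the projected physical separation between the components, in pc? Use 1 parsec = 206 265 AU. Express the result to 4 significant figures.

0.003328 pc

d = 1/p = 1/0.002855″ = 350.26 pc.
At distance d (pc), an angle of θ arcsec spans θ·d AU: s = 1.96 × 350.26 = 686.51 AU.
= 686.51 / 206265 = 0.0033283 pc.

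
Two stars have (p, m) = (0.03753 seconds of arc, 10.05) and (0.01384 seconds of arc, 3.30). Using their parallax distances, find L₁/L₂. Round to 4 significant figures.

L₁/L₂ = 0.0002713

d₁ = 1/p₁ = 1/0.03753″ = 26.645 pc; d₂ = 1/p₂ = 1/0.01384″ = 72.254 pc.
M₁ = m₁ − 5 log₁₀ d₁ + 5 = 10.05 − 7.1281 + 5 = 7.9219.
M₂ = 3.30 − 9.2943 + 5 = -0.9943.
L₁/L₂ = 10^(0.4(M₂ − M₁)) = 10^(0.4 × (-8.9162)) = 10^(-3.56648) = 0.00027134.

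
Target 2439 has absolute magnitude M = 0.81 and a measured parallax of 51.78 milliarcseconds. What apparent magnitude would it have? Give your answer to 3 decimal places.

d = 1/p = 1/0.05178″ = 19.312 pc.
m − M = 5 log₁₀ d − 5 = 5 log₁₀(19.312) − 5 = 6.4291 − 5 = 1.4291.
m = M + (m − M) = 0.81 + 1.4291 = 2.239.

m = 2.239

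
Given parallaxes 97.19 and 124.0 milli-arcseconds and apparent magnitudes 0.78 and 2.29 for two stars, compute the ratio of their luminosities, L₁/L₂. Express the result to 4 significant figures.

L₁/L₂ = 6.540

d₁ = 1/p₁ = 1/0.09719″ = 10.289 pc; d₂ = 1/p₂ = 1/0.1240″ = 8.0645 pc.
M₁ = m₁ − 5 log₁₀ d₁ + 5 = 0.78 − 5.0619 + 5 = 0.7181.
M₂ = 2.29 − 4.5329 + 5 = 2.7571.
L₁/L₂ = 10^(0.4(M₂ − M₁)) = 10^(0.4 × 2.0390) = 10^0.81560 = 6.5403.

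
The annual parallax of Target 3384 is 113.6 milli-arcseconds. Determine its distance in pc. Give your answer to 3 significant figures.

8.80 pc

p = 113.6 milli-arcseconds = 0.1136 arcsec.
d = 1/p = 1/0.1136 = 8.8028 pc.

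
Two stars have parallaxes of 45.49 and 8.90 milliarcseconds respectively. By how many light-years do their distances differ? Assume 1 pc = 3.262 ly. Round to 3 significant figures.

d_A = 1/0.04549″ = 21.983 pc; d_B = 1/0.008900″ = 112.36 pc.
|d_B − d_A| = |112.36 − 21.983| = 90.377 pc = 90.377 × 3.262 ly = 294.81 ly.

295 ly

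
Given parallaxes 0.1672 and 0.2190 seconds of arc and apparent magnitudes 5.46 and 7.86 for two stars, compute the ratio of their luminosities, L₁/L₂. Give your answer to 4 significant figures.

d₁ = 1/p₁ = 1/0.1672″ = 5.9809 pc; d₂ = 1/p₂ = 1/0.2190″ = 4.5662 pc.
M₁ = m₁ − 5 log₁₀ d₁ + 5 = 5.46 − 3.8838 + 5 = 6.5762.
M₂ = 7.86 − 3.2978 + 5 = 9.5622.
L₁/L₂ = 10^(0.4(M₂ − M₁)) = 10^(0.4 × 2.9860) = 10^1.19440 = 15.646.

L₁/L₂ = 15.65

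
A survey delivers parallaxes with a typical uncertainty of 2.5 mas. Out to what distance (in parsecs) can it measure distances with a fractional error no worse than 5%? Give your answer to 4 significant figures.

20.00 pc

σ_d/d = σ_p/p, so the condition is σ_p/p ≤ 0.05, i.e. p ≥ σ_p/0.05.
p_min = 2.5/0.05 = 50 mas = 0.05 arcsec.
d_max = 1/p_min = 1/0.05 = 20 pc.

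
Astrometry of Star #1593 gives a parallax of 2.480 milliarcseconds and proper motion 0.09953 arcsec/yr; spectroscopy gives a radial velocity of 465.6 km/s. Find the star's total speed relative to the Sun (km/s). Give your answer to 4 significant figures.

d = 1/p = 1/0.002480″ = 403.23 pc.
v_t = 4.740 μ d = 4.740 × 0.09953 × 403.23 = 190.23 km/s.
v = √(v_r² + v_t²) = √(465.6² + 190.23²) = √252971 = 502.96 km/s.

503.0 km/s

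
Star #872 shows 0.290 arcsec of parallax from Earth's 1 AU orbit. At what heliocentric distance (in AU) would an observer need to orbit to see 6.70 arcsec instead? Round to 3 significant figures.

Parallax scales linearly with baseline: p ∝ B, so B = p_target / p_Earth × 1 AU.
B = 6.70 / 0.290 = 23.103 AU.

23.1 AU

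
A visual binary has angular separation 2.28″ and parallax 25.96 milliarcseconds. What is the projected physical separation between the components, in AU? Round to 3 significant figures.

87.8 AU

d = 1/p = 1/0.02596″ = 38.521 pc.
At distance d (pc), an angle of θ arcsec spans θ·d AU: s = 2.28 × 38.521 = 87.828 AU.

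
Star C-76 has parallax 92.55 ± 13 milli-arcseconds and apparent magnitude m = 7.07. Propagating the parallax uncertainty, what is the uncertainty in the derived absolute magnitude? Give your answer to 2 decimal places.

σ_M = 0.31 mag

M = m − 5 log₁₀ d + 5 = m + 5 log₁₀ p + 5, so ∂M/∂p = 5/(p ln 10).
σ_M = (5/ln 10) · (σ_p/p) = 2.1715 × 13/92.55 = 2.1715 × 0.14046 = 0.30501.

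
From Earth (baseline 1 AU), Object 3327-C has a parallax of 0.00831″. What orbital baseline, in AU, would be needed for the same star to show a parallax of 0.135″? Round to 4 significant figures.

16.25 AU

Parallax scales linearly with baseline: p ∝ B, so B = p_target / p_Earth × 1 AU.
B = 0.135 / 0.00831 = 16.245 AU.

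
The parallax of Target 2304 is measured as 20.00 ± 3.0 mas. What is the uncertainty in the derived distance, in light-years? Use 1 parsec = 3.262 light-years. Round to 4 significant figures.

24.47 ly

d = 1/p, so σ_d = σ_p / p².
σ_d = 0.00300 / (0.02000)² = 0.00300 / 0.0004 = 7.5 pc = 7.5 × 3.262 ly = 24.465 ly.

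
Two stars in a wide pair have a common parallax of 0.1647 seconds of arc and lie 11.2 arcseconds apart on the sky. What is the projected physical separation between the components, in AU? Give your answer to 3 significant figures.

68.0 AU

d = 1/p = 1/0.1647″ = 6.0716 pc.
At distance d (pc), an angle of θ arcsec spans θ·d AU: s = 11.2 × 6.0716 = 68.002 AU.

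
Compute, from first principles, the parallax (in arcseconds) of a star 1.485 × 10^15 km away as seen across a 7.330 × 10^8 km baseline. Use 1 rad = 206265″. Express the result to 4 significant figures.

θ ≈ B/d = (7.330 × 10^8) / (1.485 × 10^15) = 4.9360 × 10^-7 rad.
In arcseconds: 4.9360 × 10^-7 × 206265 = 0.10181″.

0.1018 arcsec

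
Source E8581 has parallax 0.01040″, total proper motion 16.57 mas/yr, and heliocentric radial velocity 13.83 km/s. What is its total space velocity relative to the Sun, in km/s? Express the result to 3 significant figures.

d = 1/p = 1/0.01040″ = 96.154 pc.
μ = 16.57 mas/yr = 0.01657 ″/yr.
v_t = 4.740 μ d = 4.740 × 0.01657 × 96.154 = 7.5521 km/s.
v = √(v_r² + v_t²) = √(13.83² + 7.5521²) = √248.303 = 15.758 km/s.

15.8 km/s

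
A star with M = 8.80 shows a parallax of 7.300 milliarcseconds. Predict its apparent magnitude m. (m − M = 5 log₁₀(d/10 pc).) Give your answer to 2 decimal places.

d = 1/p = 1/0.007300″ = 136.99 pc.
m − M = 5 log₁₀ d − 5 = 5 log₁₀(136.99) − 5 = 10.6834 − 5 = 5.6834.
m = M + (m − M) = 8.80 + 5.6834 = 14.48.

m = 14.48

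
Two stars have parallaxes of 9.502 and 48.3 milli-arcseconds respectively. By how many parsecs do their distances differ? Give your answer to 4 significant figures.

84.54 pc

d_A = 1/0.009502″ = 105.24 pc; d_B = 1/0.04830″ = 20.704 pc.
|d_B − d_A| = |20.704 − 105.24| = 84.536 pc.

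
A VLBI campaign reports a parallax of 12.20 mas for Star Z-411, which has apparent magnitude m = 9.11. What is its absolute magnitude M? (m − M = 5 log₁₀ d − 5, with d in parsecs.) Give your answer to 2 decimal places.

M = 4.54

d = 1/p = 1/0.01220″ = 81.967 pc.
m − M = 5 log₁₀(81.967) − 5 = 9.5682 − 5 = 4.5682.
M = m − (m − M) = 9.11 − 4.5682 = 4.54.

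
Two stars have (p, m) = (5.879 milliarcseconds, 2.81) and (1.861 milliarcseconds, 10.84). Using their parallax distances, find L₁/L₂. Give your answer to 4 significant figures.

d₁ = 1/p₁ = 1/0.005879″ = 170.1 pc; d₂ = 1/p₂ = 1/0.001861″ = 537.35 pc.
M₁ = m₁ − 5 log₁₀ d₁ + 5 = 2.81 − 11.1535 + 5 = -3.3435.
M₂ = 10.84 − 13.6513 + 5 = 2.1887.
L₁/L₂ = 10^(0.4(M₂ − M₁)) = 10^(0.4 × 5.5322) = 10^2.21288 = 163.26.

L₁/L₂ = 163.3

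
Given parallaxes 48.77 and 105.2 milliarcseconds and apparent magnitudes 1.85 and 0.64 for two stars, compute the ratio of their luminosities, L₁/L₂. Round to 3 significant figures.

L₁/L₂ = 1.53

d₁ = 1/p₁ = 1/0.04877″ = 20.504 pc; d₂ = 1/p₂ = 1/0.1052″ = 9.5057 pc.
M₁ = m₁ − 5 log₁₀ d₁ + 5 = 1.85 − 6.5592 + 5 = 0.2908.
M₂ = 0.64 − 4.8899 + 5 = 0.7501.
L₁/L₂ = 10^(0.4(M₂ − M₁)) = 10^(0.4 × 0.4593) = 10^0.18372 = 1.5266.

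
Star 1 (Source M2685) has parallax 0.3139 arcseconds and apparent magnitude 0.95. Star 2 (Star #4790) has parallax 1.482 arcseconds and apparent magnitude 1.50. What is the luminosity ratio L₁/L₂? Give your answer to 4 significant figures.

L₁/L₂ = 36.99

d₁ = 1/p₁ = 1/0.3139″ = 3.1857 pc; d₂ = 1/p₂ = 1/1.482″ = 0.67476 pc.
M₁ = m₁ − 5 log₁₀ d₁ + 5 = 0.95 − 2.5160 + 5 = 3.4340.
M₂ = 1.50 − (-0.8543) + 5 = 7.3543.
L₁/L₂ = 10^(0.4(M₂ − M₁)) = 10^(0.4 × 3.9203) = 10^1.56812 = 36.993.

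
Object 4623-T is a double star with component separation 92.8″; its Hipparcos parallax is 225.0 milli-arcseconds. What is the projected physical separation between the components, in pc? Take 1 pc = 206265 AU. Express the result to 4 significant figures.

0.002000 pc

d = 1/p = 1/0.2250″ = 4.4444 pc.
At distance d (pc), an angle of θ arcsec spans θ·d AU: s = 92.8 × 4.4444 = 412.44 AU.
= 412.44 / 206265 = 0.0019996 pc.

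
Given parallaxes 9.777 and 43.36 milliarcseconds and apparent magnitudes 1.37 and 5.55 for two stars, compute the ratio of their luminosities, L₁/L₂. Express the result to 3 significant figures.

d₁ = 1/p₁ = 1/0.009777″ = 102.28 pc; d₂ = 1/p₂ = 1/0.04336″ = 23.063 pc.
M₁ = m₁ − 5 log₁₀ d₁ + 5 = 1.37 − 10.0490 + 5 = -3.6790.
M₂ = 5.55 − 6.8146 + 5 = 3.7354.
L₁/L₂ = 10^(0.4(M₂ − M₁)) = 10^(0.4 × 7.4144) = 10^2.96576 = 924.19.

L₁/L₂ = 924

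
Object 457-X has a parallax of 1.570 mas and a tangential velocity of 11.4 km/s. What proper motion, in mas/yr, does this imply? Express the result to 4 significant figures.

3.776 mas/yr

d = 1/p = 1/0.001570″ = 636.94 pc.
μ = v_t / (4.74 d) = 11.4 / (4.74 × 636.94) = 11.4 / 3019.1 = 0.003776 ″/yr = 3.776 mas/yr.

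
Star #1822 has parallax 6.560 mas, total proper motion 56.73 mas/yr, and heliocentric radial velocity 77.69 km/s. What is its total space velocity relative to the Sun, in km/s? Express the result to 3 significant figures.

d = 1/p = 1/0.006560″ = 152.44 pc.
μ = 56.73 mas/yr = 0.05673 ″/yr.
v_t = 4.740 μ d = 4.740 × 0.05673 × 152.44 = 40.991 km/s.
v = √(v_r² + v_t²) = √(77.69² + 40.991²) = √7716 = 87.841 km/s.

87.8 km/s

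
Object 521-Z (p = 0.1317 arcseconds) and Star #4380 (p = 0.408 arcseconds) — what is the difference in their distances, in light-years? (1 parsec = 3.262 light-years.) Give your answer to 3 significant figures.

16.8 ly

d_A = 1/0.1317″ = 7.593 pc; d_B = 1/0.4080″ = 2.451 pc.
|d_B − d_A| = |2.451 − 7.593| = 5.142 pc = 5.142 × 3.262 ly = 16.773 ly.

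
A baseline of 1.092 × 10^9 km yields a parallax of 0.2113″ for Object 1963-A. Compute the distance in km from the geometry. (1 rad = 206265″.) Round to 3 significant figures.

1.07 × 10^15 km

θ = 0.2113″ = 0.2113/206265 = 1.0244 × 10^-6 rad.
d = B/θ = (1.092 × 10^9) / (1.0244 × 10^-6) = 1.0660 × 10^15 km.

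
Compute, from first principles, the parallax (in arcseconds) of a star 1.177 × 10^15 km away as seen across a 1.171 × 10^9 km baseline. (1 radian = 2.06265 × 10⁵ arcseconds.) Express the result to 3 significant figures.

θ ≈ B/d = (1.171 × 10^9) / (1.177 × 10^15) = 9.9490 × 10^-7 rad.
In arcseconds: 9.9490 × 10^-7 × 206265 = 0.20521″.

0.205 arcsec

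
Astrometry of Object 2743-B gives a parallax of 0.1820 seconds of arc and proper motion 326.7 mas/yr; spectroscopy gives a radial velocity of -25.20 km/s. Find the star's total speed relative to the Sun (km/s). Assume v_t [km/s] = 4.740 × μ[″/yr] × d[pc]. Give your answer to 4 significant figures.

d = 1/p = 1/0.1820″ = 5.4945 pc.
μ = 326.7 mas/yr = 0.3267 ″/yr.
v_t = 4.740 μ d = 4.740 × 0.3267 × 5.4945 = 8.5086 km/s.
v = √(v_r² + v_t²) = √((-25.20)² + 8.5086²) = √707.436 = 26.598 km/s.

26.60 km/s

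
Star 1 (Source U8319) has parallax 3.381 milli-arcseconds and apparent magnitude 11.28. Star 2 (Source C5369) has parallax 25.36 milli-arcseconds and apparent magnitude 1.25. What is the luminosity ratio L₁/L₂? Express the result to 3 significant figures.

L₁/L₂ = 0.00547

d₁ = 1/p₁ = 1/0.003381″ = 295.77 pc; d₂ = 1/p₂ = 1/0.02536″ = 39.432 pc.
M₁ = m₁ − 5 log₁₀ d₁ + 5 = 11.28 − 12.3548 + 5 = 3.9252.
M₂ = 1.25 − 7.9792 + 5 = -1.7292.
L₁/L₂ = 10^(0.4(M₂ − M₁)) = 10^(0.4 × (-5.6544)) = 10^(-2.26176) = 0.0054732.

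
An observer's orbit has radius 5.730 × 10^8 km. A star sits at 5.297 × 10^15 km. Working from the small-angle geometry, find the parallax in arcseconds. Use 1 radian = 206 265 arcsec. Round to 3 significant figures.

θ ≈ B/d = (5.730 × 10^8) / (5.297 × 10^15) = 1.0817 × 10^-7 rad.
In arcseconds: 1.0817 × 10^-7 × 206265 = 0.022312″.

0.0223 arcsec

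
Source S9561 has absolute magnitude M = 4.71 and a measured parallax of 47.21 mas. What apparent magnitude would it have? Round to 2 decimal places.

m = 6.34

d = 1/p = 1/0.04721″ = 21.182 pc.
m − M = 5 log₁₀ d − 5 = 5 log₁₀(21.182) − 5 = 6.6298 − 5 = 1.6298.
m = M + (m − M) = 4.71 + 1.6298 = 6.34.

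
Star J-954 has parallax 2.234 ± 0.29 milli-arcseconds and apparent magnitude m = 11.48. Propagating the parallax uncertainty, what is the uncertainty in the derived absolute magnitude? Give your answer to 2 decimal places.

σ_M = 0.28 mag

M = m − 5 log₁₀ d + 5 = m + 5 log₁₀ p + 5, so ∂M/∂p = 5/(p ln 10).
σ_M = (5/ln 10) · (σ_p/p) = 2.1715 × 0.29/2.234 = 2.1715 × 0.12981 = 0.28188.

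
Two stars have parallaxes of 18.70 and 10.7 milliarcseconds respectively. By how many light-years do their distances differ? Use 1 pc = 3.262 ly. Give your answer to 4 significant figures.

d_A = 1/0.01870″ = 53.476 pc; d_B = 1/0.01070″ = 93.458 pc.
|d_B − d_A| = |93.458 − 53.476| = 39.982 pc = 39.982 × 3.262 ly = 130.42 ly.

130.4 ly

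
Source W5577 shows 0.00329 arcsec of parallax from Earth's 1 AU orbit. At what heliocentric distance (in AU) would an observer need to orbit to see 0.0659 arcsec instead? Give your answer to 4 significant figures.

Parallax scales linearly with baseline: p ∝ B, so B = p_target / p_Earth × 1 AU.
B = 0.0659 / 0.00329 = 20.03 AU.

20.03 AU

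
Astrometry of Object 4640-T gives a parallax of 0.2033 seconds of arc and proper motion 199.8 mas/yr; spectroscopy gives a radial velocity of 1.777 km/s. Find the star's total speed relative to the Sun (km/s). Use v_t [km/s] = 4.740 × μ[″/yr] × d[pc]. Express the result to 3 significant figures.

d = 1/p = 1/0.2033″ = 4.9188 pc.
μ = 199.8 mas/yr = 0.1998 ″/yr.
v_t = 4.740 μ d = 4.740 × 0.1998 × 4.9188 = 4.6584 km/s.
v = √(v_r² + v_t²) = √(1.777² + 4.6584²) = √24.8584 = 4.9858 km/s.

4.99 km/s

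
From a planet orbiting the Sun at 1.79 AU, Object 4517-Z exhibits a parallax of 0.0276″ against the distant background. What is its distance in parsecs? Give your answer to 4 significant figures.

With baseline B (in AU) and parallax p (in arcsec), d = B/p parsecs.
d = 1.79 / 0.0276 = 64.855 pc.

64.86 pc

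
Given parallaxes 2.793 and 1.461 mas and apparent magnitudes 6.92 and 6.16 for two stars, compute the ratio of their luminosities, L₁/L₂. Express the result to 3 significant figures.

d₁ = 1/p₁ = 1/0.002793″ = 358.04 pc; d₂ = 1/p₂ = 1/0.001461″ = 684.46 pc.
M₁ = m₁ − 5 log₁₀ d₁ + 5 = 6.92 − 12.7697 + 5 = -0.8497.
M₂ = 6.16 − 14.1767 + 5 = -3.0167.
L₁/L₂ = 10^(0.4(M₂ − M₁)) = 10^(0.4 × (-2.1670)) = 10^(-0.86680) = 0.13589.

L₁/L₂ = 0.136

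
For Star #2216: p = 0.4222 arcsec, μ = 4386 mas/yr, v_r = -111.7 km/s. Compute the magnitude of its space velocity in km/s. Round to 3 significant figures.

d = 1/p = 1/0.4222″ = 2.3685 pc.
μ = 4386 mas/yr = 4.386 ″/yr.
v_t = 4.740 μ d = 4.740 × 4.386 × 2.3685 = 49.24 km/s.
v = √(v_r² + v_t²) = √((-111.7)² + 49.24²) = √14901.5 = 122.07 km/s.

122 km/s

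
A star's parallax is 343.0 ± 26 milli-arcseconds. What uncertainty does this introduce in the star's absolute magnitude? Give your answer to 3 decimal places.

M = m − 5 log₁₀ d + 5 = m + 5 log₁₀ p + 5, so ∂M/∂p = 5/(p ln 10).
σ_M = (5/ln 10) · (σ_p/p) = 2.1715 × 26/343.0 = 2.1715 × 0.075802 = 0.1646.

σ_M = 0.165 mag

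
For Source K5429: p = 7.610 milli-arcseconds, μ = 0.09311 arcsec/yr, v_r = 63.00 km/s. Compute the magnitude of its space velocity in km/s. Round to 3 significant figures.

85.6 km/s

d = 1/p = 1/0.007610″ = 131.41 pc.
v_t = 4.740 μ d = 4.740 × 0.09311 × 131.41 = 57.997 km/s.
v = √(v_r² + v_t²) = √(63.00² + 57.997²) = √7332.65 = 85.631 km/s.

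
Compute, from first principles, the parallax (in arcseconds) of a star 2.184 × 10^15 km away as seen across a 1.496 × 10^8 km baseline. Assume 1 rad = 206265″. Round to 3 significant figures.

θ ≈ B/d = (1.496 × 10^8) / (2.184 × 10^15) = 6.8498 × 10^-8 rad.
In arcseconds: 6.8498 × 10^-8 × 206265 = 0.014129″.

0.0141 arcsec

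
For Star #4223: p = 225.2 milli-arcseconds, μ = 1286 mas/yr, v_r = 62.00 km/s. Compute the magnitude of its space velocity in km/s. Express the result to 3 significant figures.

d = 1/p = 1/0.2252″ = 4.4405 pc.
μ = 1286 mas/yr = 1.286 ″/yr.
v_t = 4.740 μ d = 4.740 × 1.286 × 4.4405 = 27.068 km/s.
v = √(v_r² + v_t²) = √(62.00² + 27.068²) = √4576.68 = 67.651 km/s.

67.7 km/s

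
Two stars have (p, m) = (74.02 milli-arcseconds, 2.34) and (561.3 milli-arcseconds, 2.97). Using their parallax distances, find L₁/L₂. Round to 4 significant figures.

L₁/L₂ = 102.7

d₁ = 1/p₁ = 1/0.07402″ = 13.51 pc; d₂ = 1/p₂ = 1/0.5613″ = 1.7816 pc.
M₁ = m₁ − 5 log₁₀ d₁ + 5 = 2.34 − 5.6533 + 5 = 1.6867.
M₂ = 2.97 − 1.2541 + 5 = 6.7159.
L₁/L₂ = 10^(0.4(M₂ − M₁)) = 10^(0.4 × 5.0292) = 10^2.01168 = 102.73.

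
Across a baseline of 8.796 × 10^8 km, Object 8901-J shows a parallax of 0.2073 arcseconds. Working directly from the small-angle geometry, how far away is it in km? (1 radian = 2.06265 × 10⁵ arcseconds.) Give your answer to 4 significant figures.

θ = 0.2073″ = 0.2073/206265 = 1.0050 × 10^-6 rad.
d = B/θ = (8.796 × 10^8) / (1.0050 × 10^-6) = 8.7522 × 10^14 km.

8.752 × 10^14 km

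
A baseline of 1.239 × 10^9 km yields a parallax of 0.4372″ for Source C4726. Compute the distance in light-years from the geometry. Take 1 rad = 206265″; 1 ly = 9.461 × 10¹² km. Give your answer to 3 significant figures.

61.8 ly

θ = 0.4372″ = 0.4372/206265 = 2.1196 × 10^-6 rad.
d = B/θ = (1.239 × 10^9) / (2.1196 × 10^-6) = 5.8454 × 10^14 km = (5.8454 × 10^14) / (9.461 × 10^12) ly = 61.784 ly.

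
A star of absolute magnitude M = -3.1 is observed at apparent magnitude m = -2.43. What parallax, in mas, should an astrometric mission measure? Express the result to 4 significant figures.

73.45 mas

m − M = -2.43 − (-3.1) = 0.67.
d = 10^((m−M)/5 + 1) = 10^1.134 = 13.614 pc.
p = 1/d = 1/13.614 = 0.073454 arcsec = 73.454 mas.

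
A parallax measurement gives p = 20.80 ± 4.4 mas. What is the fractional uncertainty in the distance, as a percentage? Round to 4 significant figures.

For d = 1/p, |σ_d/d| = |σ_p/p|.
σ_p/p = 4.4 / 20.80 = 0.21154 = 21.154%.

21.15%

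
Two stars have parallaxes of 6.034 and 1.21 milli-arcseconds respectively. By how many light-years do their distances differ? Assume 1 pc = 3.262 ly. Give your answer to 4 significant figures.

2155 ly

d_A = 1/0.006034″ = 165.73 pc; d_B = 1/0.001210″ = 826.45 pc.
|d_B − d_A| = |826.45 − 165.73| = 660.72 pc = 660.72 × 3.262 ly = 2155.3 ly.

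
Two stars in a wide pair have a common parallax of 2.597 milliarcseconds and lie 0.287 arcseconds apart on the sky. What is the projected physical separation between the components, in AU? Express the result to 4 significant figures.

d = 1/p = 1/0.002597″ = 385.06 pc.
At distance d (pc), an angle of θ arcsec spans θ·d AU: s = 0.287 × 385.06 = 110.51 AU.

110.5 AU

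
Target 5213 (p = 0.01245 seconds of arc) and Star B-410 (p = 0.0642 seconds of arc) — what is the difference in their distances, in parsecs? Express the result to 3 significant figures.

64.7 pc

d_A = 1/0.01245″ = 80.321 pc; d_B = 1/0.06420″ = 15.576 pc.
|d_B − d_A| = |15.576 − 80.321| = 64.745 pc.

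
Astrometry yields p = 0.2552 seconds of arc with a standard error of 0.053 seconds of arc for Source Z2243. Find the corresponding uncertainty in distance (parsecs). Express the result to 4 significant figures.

0.8138 pc

d = 1/p, so σ_d = σ_p / p².
σ_d = 0.0530 / (0.2552)² = 0.0530 / 0.065127 = 0.81379 pc.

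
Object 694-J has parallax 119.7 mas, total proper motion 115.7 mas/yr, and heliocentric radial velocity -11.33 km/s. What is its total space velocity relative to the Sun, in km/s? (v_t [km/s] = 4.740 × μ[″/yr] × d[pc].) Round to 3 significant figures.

12.2 km/s

d = 1/p = 1/0.1197″ = 8.3542 pc.
μ = 115.7 mas/yr = 0.1157 ″/yr.
v_t = 4.740 μ d = 4.740 × 0.1157 × 8.3542 = 4.5816 km/s.
v = √(v_r² + v_t²) = √((-11.33)² + 4.5816²) = √149.36 = 12.221 km/s.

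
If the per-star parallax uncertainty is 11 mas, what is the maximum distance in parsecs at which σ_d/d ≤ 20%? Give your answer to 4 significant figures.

σ_d/d = σ_p/p, so the condition is σ_p/p ≤ 0.20, i.e. p ≥ σ_p/0.20.
p_min = 11/0.20 = 55 mas = 0.055 arcsec.
d_max = 1/p_min = 1/0.055 = 18.182 pc.

18.18 pc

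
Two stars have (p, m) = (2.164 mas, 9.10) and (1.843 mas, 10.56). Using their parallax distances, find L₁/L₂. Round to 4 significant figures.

L₁/L₂ = 2.783

d₁ = 1/p₁ = 1/0.002164″ = 462.11 pc; d₂ = 1/p₂ = 1/0.001843″ = 542.59 pc.
M₁ = m₁ − 5 log₁₀ d₁ + 5 = 9.10 − 13.3237 + 5 = 0.7763.
M₂ = 10.56 − 13.6724 + 5 = 1.8876.
L₁/L₂ = 10^(0.4(M₂ − M₁)) = 10^(0.4 × 1.1113) = 10^0.44452 = 2.783.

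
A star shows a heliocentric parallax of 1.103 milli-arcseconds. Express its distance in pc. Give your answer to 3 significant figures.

p = 1.103 milli-arcseconds = 0.001103 arcsec.
d = 1/p = 1/0.001103 = 906.62 pc.

907 pc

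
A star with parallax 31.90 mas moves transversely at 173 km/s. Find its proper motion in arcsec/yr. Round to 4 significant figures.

1.164 arcsec/yr

d = 1/p = 1/0.03190″ = 31.348 pc.
μ = v_t / (4.74 d) = 173 / (4.74 × 31.348) = 173 / 148.59 = 1.1643 ″/yr.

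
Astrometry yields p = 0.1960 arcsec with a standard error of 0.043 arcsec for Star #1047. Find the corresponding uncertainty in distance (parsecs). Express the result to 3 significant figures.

d = 1/p, so σ_d = σ_p / p².
σ_d = 0.0430 / (0.1960)² = 0.0430 / 0.038416 = 1.1193 pc.

1.12 pc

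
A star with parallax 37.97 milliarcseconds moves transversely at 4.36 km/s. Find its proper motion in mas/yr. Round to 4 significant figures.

d = 1/p = 1/0.03797″ = 26.337 pc.
μ = v_t / (4.74 d) = 4.36 / (4.74 × 26.337) = 4.36 / 124.84 = 0.034925 ″/yr = 34.925 mas/yr.

34.93 mas/yr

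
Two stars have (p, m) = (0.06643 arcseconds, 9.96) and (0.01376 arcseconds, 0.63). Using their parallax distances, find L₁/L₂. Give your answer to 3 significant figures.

d₁ = 1/p₁ = 1/0.06643″ = 15.053 pc; d₂ = 1/p₂ = 1/0.01376″ = 72.674 pc.
M₁ = m₁ − 5 log₁₀ d₁ + 5 = 9.96 − 5.8881 + 5 = 9.0719.
M₂ = 0.63 − 9.3069 + 5 = -3.6769.
L₁/L₂ = 10^(0.4(M₂ − M₁)) = 10^(0.4 × (-12.7488)) = 10^(-5.09952) = 0.0000079521.

L₁/L₂ = 7.95 × 10^-6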